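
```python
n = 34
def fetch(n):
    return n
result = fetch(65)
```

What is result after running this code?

Step 1: Global n = 34.
Step 2: fetch(65) takes parameter n = 65, which shadows the global.
Step 3: result = 65

The answer is 65.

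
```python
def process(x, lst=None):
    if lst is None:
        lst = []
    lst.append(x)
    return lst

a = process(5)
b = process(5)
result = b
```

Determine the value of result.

Step 1: None default with guard creates a NEW list each call.
Step 2: a = [5] (fresh list). b = [5] (another fresh list).
Step 3: result = [5] (this is the fix for mutable default)

The answer is [5].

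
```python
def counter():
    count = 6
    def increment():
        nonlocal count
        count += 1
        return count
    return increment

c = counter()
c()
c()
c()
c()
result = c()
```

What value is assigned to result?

Step 1: counter() creates closure with count = 6.
Step 2: Each c() call increments count via nonlocal. After 5 calls: 6 + 5 = 11.
Step 3: result = 11

The answer is 11.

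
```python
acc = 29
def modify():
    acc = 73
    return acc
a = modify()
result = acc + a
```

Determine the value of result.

Step 1: Global acc = 29. modify() returns local acc = 73.
Step 2: a = 73. Global acc still = 29.
Step 3: result = 29 + 73 = 102

The answer is 102.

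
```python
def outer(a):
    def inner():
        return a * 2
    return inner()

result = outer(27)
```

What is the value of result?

Step 1: outer(27) binds parameter a = 27.
Step 2: inner() accesses a = 27 from enclosing scope.
Step 3: result = 27 * 2 = 54

The answer is 54.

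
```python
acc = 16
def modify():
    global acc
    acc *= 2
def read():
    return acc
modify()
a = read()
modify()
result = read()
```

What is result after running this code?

Step 1: acc = 16.
Step 2: First modify(): acc = 16 * 2 = 32.
Step 3: Second modify(): acc = 32 * 2 = 64.
Step 4: read() returns 64

The answer is 64.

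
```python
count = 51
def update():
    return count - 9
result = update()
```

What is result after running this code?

Step 1: count = 51 is defined globally.
Step 2: update() looks up count from global scope = 51, then computes 51 - 9 = 42.
Step 3: result = 42

The answer is 42.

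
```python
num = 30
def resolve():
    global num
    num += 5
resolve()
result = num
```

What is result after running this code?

Step 1: num = 30 globally.
Step 2: resolve() modifies global num: num += 5 = 35.
Step 3: result = 35

The answer is 35.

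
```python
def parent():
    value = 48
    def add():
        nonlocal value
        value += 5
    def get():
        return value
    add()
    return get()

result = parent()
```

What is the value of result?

Step 1: value = 48. add() modifies it via nonlocal, get() reads it.
Step 2: add() makes value = 48 + 5 = 53.
Step 3: get() returns 53. result = 53

The answer is 53.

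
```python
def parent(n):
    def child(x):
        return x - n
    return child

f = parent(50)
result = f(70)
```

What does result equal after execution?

Step 1: parent(50) creates a closure capturing n = 50.
Step 2: f(70) computes 70 - 50 = 20.
Step 3: result = 20

The answer is 20.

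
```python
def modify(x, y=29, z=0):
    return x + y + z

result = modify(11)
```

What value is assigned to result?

Step 1: modify(11) uses defaults y = 29, z = 0.
Step 2: Returns 11 + 29 + 0 = 40.
Step 3: result = 40

The answer is 40.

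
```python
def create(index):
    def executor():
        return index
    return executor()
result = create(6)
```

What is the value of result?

Step 1: create(6) binds parameter index = 6.
Step 2: executor() looks up index in enclosing scope and finds the parameter index = 6.
Step 3: result = 6

The answer is 6.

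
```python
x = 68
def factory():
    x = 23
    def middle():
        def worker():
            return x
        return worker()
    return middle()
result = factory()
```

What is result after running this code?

Step 1: factory() defines x = 23. middle() and worker() have no local x.
Step 2: worker() checks local (none), enclosing middle() (none), enclosing factory() and finds x = 23.
Step 3: result = 23

The answer is 23.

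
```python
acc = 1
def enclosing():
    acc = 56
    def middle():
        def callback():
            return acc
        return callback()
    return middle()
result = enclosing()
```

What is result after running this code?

Step 1: enclosing() defines acc = 56. middle() and callback() have no local acc.
Step 2: callback() checks local (none), enclosing middle() (none), enclosing enclosing() and finds acc = 56.
Step 3: result = 56

The answer is 56.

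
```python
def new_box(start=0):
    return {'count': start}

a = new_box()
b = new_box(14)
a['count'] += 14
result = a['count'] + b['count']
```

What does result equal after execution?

Step 1: new_box() returns a new dict each call (immutable default 0).
Step 2: a = {'count': 0}, b = {'count': 14}.
Step 3: a['count'] += 14 = 14. result = 14 + 14 = 28

The answer is 28.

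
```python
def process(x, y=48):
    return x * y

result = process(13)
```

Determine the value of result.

Step 1: process(13) uses default y = 48.
Step 2: Returns 13 * 48 = 624.
Step 3: result = 624

The answer is 624.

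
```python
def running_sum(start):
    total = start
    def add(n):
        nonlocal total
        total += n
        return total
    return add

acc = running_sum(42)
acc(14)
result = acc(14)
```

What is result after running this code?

Step 1: running_sum(42) creates closure with total = 42.
Step 2: First acc(14): total = 42 + 14 = 56.
Step 3: Second acc(14): total = 56 + 14 = 70. result = 70

The answer is 70.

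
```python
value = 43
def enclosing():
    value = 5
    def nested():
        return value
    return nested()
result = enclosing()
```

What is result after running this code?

Step 1: value = 43 globally, but enclosing() defines value = 5 locally.
Step 2: nested() looks up value. Not in local scope, so checks enclosing scope (enclosing) and finds value = 5.
Step 3: result = 5

The answer is 5.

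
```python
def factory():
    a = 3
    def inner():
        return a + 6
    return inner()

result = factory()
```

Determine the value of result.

Step 1: factory() defines a = 3.
Step 2: inner() reads a = 3 from enclosing scope, returns 3 + 6 = 9.
Step 3: result = 9

The answer is 9.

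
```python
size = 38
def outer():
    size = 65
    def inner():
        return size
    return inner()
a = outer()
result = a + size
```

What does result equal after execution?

Step 1: outer() has local size = 65. inner() reads from enclosing.
Step 2: outer() returns 65. Global size = 38 unchanged.
Step 3: result = 65 + 38 = 103

The answer is 103.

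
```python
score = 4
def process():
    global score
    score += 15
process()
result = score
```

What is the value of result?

Step 1: score = 4 globally.
Step 2: process() modifies global score: score += 15 = 19.
Step 3: result = 19

The answer is 19.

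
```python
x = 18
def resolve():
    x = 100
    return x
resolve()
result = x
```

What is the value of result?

Step 1: Global x = 18.
Step 2: resolve() creates local x = 100 (shadow, not modification).
Step 3: After resolve() returns, global x is unchanged. result = 18

The answer is 18.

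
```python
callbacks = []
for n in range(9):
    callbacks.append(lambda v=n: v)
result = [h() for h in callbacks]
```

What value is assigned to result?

Step 1: Default arg v=n captures n at each iteration.
Step 2: Each lambda has its own default: 0, 1, ..., 8.
Step 3: result = [0, 1, 2, 3, 4, 5, 6, 7, 8]

The answer is [0, 1, 2, 3, 4, 5, 6, 7, 8].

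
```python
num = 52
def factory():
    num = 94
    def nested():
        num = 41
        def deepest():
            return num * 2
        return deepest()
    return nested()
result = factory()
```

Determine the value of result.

Step 1: deepest() looks up num through LEGB: not local, finds num = 41 in enclosing nested().
Step 2: Returns 41 * 2 = 82.
Step 3: result = 82

The answer is 82.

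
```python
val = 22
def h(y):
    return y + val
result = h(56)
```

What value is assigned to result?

Step 1: val = 22 is defined globally.
Step 2: h(56) uses parameter y = 56 and looks up val from global scope = 22.
Step 3: result = 56 + 22 = 78

The answer is 78.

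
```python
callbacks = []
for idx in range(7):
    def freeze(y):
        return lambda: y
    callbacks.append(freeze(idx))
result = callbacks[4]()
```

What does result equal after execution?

Step 1: freeze(idx) creates a new scope capturing y = idx at call time.
Step 2: callbacks[4] = freeze(4), so its lambda captures y = 4.
Step 3: result = 4 (closure factory fixes late binding)

The answer is 4.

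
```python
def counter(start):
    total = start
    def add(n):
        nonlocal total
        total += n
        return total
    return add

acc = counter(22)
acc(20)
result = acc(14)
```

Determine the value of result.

Step 1: counter(22) creates closure with total = 22.
Step 2: First acc(20): total = 22 + 20 = 42.
Step 3: Second acc(14): total = 42 + 14 = 56. result = 56

The answer is 56.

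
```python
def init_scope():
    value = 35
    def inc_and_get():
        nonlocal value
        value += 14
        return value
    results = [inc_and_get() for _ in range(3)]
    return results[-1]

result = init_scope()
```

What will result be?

Step 1: value = 35.
Step 2: Three calls to inc_and_get(), each adding 14.
Step 3: Last value = 35 + 14 * 3 = 77

The answer is 77.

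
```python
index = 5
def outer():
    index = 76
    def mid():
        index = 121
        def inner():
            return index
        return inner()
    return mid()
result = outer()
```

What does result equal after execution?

Step 1: Three levels of shadowing: global 5, outer 76, mid 121.
Step 2: inner() finds index = 121 in enclosing mid() scope.
Step 3: result = 121

The answer is 121.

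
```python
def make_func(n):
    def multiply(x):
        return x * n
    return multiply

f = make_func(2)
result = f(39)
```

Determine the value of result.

Step 1: make_func(2) returns multiply closure with n = 2.
Step 2: f(39) computes 39 * 2 = 78.
Step 3: result = 78

The answer is 78.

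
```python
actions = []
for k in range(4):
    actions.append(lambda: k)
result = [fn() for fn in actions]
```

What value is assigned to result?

Step 1: All 4 lambdas share the same variable k.
Step 2: After the loop, k = 3.
Step 3: Each call returns 3. result = [3, 3, 3, 3]

The answer is [3, 3, 3, 3].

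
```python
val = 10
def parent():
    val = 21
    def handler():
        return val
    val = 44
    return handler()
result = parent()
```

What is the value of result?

Step 1: parent() sets val = 21, then later val = 44.
Step 2: handler() is called after val is reassigned to 44. Closures capture variables by reference, not by value.
Step 3: result = 44

The answer is 44.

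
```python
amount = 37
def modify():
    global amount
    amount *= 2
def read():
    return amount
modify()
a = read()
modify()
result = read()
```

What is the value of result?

Step 1: amount = 37.
Step 2: First modify(): amount = 37 * 2 = 74.
Step 3: Second modify(): amount = 74 * 2 = 148.
Step 4: read() returns 148

The answer is 148.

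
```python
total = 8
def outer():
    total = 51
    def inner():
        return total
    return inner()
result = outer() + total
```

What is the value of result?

Step 1: Global total = 8. outer() shadows with total = 51.
Step 2: inner() returns enclosing total = 51. outer() = 51.
Step 3: result = 51 + global total (8) = 59

The answer is 59.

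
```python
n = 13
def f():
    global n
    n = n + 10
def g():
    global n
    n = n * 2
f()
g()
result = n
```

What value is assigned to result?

Step 1: n = 13.
Step 2: f() adds 10: n = 13 + 10 = 23.
Step 3: g() doubles: n = 23 * 2 = 46.
Step 4: result = 46

The answer is 46.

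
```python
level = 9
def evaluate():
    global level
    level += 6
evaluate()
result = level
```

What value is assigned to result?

Step 1: level = 9 globally.
Step 2: evaluate() modifies global level: level += 6 = 15.
Step 3: result = 15

The answer is 15.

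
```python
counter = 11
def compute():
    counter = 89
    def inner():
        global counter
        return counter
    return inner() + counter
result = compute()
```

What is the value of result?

Step 1: Global counter = 11. compute() shadows with local counter = 89.
Step 2: inner() uses global keyword, so inner() returns global counter = 11.
Step 3: compute() returns 11 + 89 = 100

The answer is 100.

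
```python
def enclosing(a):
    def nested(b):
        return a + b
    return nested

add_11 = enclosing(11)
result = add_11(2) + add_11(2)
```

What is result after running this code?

Step 1: add_11 captures a = 11.
Step 2: add_11(2) = 11 + 2 = 13, called twice.
Step 3: result = 13 + 13 = 26

The answer is 26.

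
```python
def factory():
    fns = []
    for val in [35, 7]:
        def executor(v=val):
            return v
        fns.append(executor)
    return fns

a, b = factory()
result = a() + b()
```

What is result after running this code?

Step 1: Default argument v=val captures val at each iteration.
Step 2: a() returns 35 (captured at first iteration), b() returns 7 (captured at second).
Step 3: result = 35 + 7 = 42

The answer is 42.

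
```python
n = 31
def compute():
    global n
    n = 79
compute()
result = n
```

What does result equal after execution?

Step 1: n = 31 globally.
Step 2: compute() declares global n and sets it to 79.
Step 3: After compute(), global n = 79. result = 79

The answer is 79.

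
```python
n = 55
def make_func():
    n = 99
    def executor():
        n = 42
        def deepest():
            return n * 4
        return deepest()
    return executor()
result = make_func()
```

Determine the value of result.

Step 1: deepest() looks up n through LEGB: not local, finds n = 42 in enclosing executor().
Step 2: Returns 42 * 4 = 168.
Step 3: result = 168

The answer is 168.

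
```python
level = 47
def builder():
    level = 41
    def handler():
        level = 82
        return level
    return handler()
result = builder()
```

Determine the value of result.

Step 1: Three scopes define level: global (47), builder (41), handler (82).
Step 2: handler() has its own local level = 82, which shadows both enclosing and global.
Step 3: result = 82 (local wins in LEGB)

The answer is 82.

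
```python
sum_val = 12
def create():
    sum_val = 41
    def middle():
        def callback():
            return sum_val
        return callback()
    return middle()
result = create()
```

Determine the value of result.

Step 1: create() defines sum_val = 41. middle() and callback() have no local sum_val.
Step 2: callback() checks local (none), enclosing middle() (none), enclosing create() and finds sum_val = 41.
Step 3: result = 41

The answer is 41.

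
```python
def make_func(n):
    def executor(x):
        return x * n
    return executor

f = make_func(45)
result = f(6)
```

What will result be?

Step 1: make_func(45) creates a closure capturing n = 45.
Step 2: f(6) computes 6 * 45 = 270.
Step 3: result = 270

The answer is 270.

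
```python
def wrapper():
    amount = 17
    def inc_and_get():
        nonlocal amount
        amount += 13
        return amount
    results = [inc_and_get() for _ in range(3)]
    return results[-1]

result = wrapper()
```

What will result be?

Step 1: amount = 17.
Step 2: Three calls to inc_and_get(), each adding 13.
Step 3: Last value = 17 + 13 * 3 = 56

The answer is 56.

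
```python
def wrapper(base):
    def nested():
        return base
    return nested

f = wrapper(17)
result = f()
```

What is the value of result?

Step 1: wrapper(17) creates closure capturing base = 17.
Step 2: f() returns the captured base = 17.
Step 3: result = 17

The answer is 17.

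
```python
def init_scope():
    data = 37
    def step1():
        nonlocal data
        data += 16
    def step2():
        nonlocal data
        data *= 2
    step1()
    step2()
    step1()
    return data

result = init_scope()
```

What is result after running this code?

Step 1: data = 37.
Step 2: step1(): data = 37 + 16 = 53.
Step 3: step2(): data = 53 * 2 = 106.
Step 4: step1(): data = 106 + 16 = 122. result = 122

The answer is 122.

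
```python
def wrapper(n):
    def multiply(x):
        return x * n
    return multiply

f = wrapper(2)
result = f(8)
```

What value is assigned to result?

Step 1: wrapper(2) returns multiply closure with n = 2.
Step 2: f(8) computes 8 * 2 = 16.
Step 3: result = 16

The answer is 16.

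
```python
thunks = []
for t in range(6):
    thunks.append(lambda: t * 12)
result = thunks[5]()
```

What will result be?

Step 1: All lambdas reference the same variable t (late binding).
Step 2: After the loop, t = 5. Every lambda returns t * 12.
Step 3: thunks[5]() = 5 * 12 = 60

The answer is 60.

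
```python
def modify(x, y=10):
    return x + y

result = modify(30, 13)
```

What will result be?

Step 1: modify(30, 13) overrides default y with 13.
Step 2: Returns 30 + 13 = 43.
Step 3: result = 43

The answer is 43.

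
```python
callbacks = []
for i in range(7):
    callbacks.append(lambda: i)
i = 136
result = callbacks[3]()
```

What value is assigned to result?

Step 1: Lambdas capture the variable i by reference, not by value.
Step 2: After the loop, i is reassigned to 136.
Step 3: callbacks[3]() looks up the current i = 136. result = 136

The answer is 136.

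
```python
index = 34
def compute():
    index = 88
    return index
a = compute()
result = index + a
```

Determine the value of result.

Step 1: Global index = 34. compute() returns local index = 88.
Step 2: a = 88. Global index still = 34.
Step 3: result = 34 + 88 = 122

The answer is 122.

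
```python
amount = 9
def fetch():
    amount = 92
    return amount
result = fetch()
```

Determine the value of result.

Step 1: Global amount = 9.
Step 2: fetch() creates local amount = 92, shadowing the global.
Step 3: Returns local amount = 92. result = 92

The answer is 92.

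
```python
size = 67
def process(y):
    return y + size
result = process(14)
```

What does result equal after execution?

Step 1: size = 67 is defined globally.
Step 2: process(14) uses parameter y = 14 and looks up size from global scope = 67.
Step 3: result = 14 + 67 = 81

The answer is 81.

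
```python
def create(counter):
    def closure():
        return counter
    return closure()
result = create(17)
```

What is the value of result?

Step 1: create(17) binds parameter counter = 17.
Step 2: closure() looks up counter in enclosing scope and finds the parameter counter = 17.
Step 3: result = 17

The answer is 17.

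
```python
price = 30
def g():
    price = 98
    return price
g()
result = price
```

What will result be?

Step 1: Global price = 30.
Step 2: g() creates local price = 98 (shadow, not modification).
Step 3: After g() returns, global price is unchanged. result = 30

The answer is 30.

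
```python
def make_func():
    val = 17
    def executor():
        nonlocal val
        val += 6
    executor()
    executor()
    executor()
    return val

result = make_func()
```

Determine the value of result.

Step 1: val starts at 17.
Step 2: executor() is called 3 times, each adding 6.
Step 3: val = 17 + 6 * 3 = 35

The answer is 35.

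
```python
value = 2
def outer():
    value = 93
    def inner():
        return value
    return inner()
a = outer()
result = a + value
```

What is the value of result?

Step 1: outer() has local value = 93. inner() reads from enclosing.
Step 2: outer() returns 93. Global value = 2 unchanged.
Step 3: result = 93 + 2 = 95

The answer is 95.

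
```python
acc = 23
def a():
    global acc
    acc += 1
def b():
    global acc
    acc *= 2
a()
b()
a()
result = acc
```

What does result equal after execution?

Step 1: acc = 23.
Step 2: a(): acc = 23 + 1 = 24.
Step 3: b(): acc = 24 * 2 = 48.
Step 4: a(): acc = 48 + 1 = 49

The answer is 49.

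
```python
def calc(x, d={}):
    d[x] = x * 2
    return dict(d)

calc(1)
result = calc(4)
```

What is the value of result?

Step 1: Mutable default dict is shared across calls.
Step 2: First call adds 1: 2. Second call adds 4: 8.
Step 3: result = {1: 2, 4: 8}

The answer is {1: 2, 4: 8}.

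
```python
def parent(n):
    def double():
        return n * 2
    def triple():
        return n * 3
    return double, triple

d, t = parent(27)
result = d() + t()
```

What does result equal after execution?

Step 1: Both closures capture the same n = 27.
Step 2: d() = 27 * 2 = 54, t() = 27 * 3 = 81.
Step 3: result = 54 + 81 = 135

The answer is 135.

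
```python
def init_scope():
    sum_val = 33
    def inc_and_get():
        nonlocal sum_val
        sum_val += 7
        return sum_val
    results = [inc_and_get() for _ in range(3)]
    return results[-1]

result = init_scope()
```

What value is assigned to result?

Step 1: sum_val = 33.
Step 2: Three calls to inc_and_get(), each adding 7.
Step 3: Last value = 33 + 7 * 3 = 54

The answer is 54.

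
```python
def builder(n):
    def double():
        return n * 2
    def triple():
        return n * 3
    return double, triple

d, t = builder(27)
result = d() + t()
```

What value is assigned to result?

Step 1: Both closures capture the same n = 27.
Step 2: d() = 27 * 2 = 54, t() = 27 * 3 = 81.
Step 3: result = 54 + 81 = 135

The answer is 135.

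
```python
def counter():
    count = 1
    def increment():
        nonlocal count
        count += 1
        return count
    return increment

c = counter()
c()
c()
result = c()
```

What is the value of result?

Step 1: counter() creates closure with count = 1.
Step 2: Each c() call increments count via nonlocal. After 3 calls: 1 + 3 = 4.
Step 3: result = 4

The answer is 4.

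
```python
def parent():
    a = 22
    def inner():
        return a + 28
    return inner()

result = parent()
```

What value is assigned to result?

Step 1: parent() defines a = 22.
Step 2: inner() reads a = 22 from enclosing scope, returns 22 + 28 = 50.
Step 3: result = 50

The answer is 50.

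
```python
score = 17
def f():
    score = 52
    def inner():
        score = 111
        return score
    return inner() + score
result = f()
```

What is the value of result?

Step 1: f() has local score = 52. inner() has local score = 111.
Step 2: inner() returns its local score = 111.
Step 3: f() returns 111 + its own score (52) = 163

The answer is 163.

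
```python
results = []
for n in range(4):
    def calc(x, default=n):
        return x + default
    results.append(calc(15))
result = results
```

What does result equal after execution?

Step 1: Default argument default=n is evaluated at function definition time.
Step 2: Each iteration creates calc with default = current n value.
Step 3: calc(15) returns 15 + default. results = [15, 16, 17, 18]

The answer is [15, 16, 17, 18].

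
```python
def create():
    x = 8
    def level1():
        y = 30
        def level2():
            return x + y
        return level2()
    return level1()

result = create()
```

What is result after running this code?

Step 1: x = 8 in create. y = 30 in level1.
Step 2: level2() reads x = 8 and y = 30 from enclosing scopes.
Step 3: result = 8 + 30 = 38

The answer is 38.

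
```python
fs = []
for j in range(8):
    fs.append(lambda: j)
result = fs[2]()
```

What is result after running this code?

Step 1: The loop creates 8 lambdas, all referencing the same variable j.
Step 2: After the loop, j = 7 (final value).
Step 3: fs[2]() looks up j at call time and finds 7. This is the late binding gotcha. result = 7

The answer is 7.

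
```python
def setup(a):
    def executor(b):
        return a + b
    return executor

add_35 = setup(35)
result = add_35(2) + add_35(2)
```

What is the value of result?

Step 1: add_35 captures a = 35.
Step 2: add_35(2) = 35 + 2 = 37, called twice.
Step 3: result = 37 + 37 = 74

The answer is 74.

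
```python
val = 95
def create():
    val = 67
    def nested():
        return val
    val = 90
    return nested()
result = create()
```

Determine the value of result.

Step 1: create() sets val = 67, then later val = 90.
Step 2: nested() is called after val is reassigned to 90. Closures capture variables by reference, not by value.
Step 3: result = 90

The answer is 90.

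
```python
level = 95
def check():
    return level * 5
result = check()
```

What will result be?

Step 1: level = 95 is defined globally.
Step 2: check() looks up level from global scope = 95, then computes 95 * 5 = 475.
Step 3: result = 475

The answer is 475.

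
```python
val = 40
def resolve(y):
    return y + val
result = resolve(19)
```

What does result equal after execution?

Step 1: val = 40 is defined globally.
Step 2: resolve(19) uses parameter y = 19 and looks up val from global scope = 40.
Step 3: result = 19 + 40 = 59

The answer is 59.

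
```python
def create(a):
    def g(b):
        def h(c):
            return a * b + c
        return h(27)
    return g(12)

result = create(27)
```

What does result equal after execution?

Step 1: a = 27, b = 12, c = 27.
Step 2: h() computes a * b + c = 27 * 12 + 27 = 351.
Step 3: result = 351

The answer is 351.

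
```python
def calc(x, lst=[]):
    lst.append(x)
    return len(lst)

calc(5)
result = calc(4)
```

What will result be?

Step 1: Mutable default list persists between calls.
Step 2: First call: lst = [5], len = 1. Second call: lst = [5, 4], len = 2.
Step 3: result = 2

The answer is 2.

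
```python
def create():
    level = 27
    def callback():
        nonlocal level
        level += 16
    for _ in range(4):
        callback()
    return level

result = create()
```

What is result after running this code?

Step 1: level = 27.
Step 2: callback() is called 4 times in a loop, each adding 16 via nonlocal.
Step 3: level = 27 + 16 * 4 = 91

The answer is 91.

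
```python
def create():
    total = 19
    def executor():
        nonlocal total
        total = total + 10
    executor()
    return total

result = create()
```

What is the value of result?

Step 1: create() sets total = 19.
Step 2: executor() uses nonlocal to modify total in create's scope: total = 19 + 10 = 29.
Step 3: create() returns the modified total = 29

The answer is 29.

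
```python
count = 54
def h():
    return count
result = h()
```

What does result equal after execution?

Step 1: count = 54 is defined in the global scope.
Step 2: h() looks up count. No local count exists, so Python checks the global scope via LEGB rule and finds count = 54.
Step 3: result = 54

The answer is 54.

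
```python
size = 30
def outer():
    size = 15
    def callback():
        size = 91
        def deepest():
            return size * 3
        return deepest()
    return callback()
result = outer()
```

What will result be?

Step 1: deepest() looks up size through LEGB: not local, finds size = 91 in enclosing callback().
Step 2: Returns 91 * 3 = 273.
Step 3: result = 273

The answer is 273.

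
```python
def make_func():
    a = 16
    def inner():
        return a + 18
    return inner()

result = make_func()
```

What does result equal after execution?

Step 1: make_func() defines a = 16.
Step 2: inner() reads a = 16 from enclosing scope, returns 16 + 18 = 34.
Step 3: result = 34

The answer is 34.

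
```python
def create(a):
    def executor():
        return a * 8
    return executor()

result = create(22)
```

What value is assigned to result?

Step 1: create(22) binds parameter a = 22.
Step 2: executor() accesses a = 22 from enclosing scope.
Step 3: result = 22 * 8 = 176

The answer is 176.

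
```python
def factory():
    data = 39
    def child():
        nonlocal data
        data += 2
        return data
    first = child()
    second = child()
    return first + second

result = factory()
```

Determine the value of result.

Step 1: data starts at 39.
Step 2: First call: data = 39 + 2 = 41, returns 41.
Step 3: Second call: data = 41 + 2 = 43, returns 43.
Step 4: result = 41 + 43 = 84

The answer is 84.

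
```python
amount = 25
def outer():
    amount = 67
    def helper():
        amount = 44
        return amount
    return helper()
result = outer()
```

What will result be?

Step 1: Three scopes define amount: global (25), outer (67), helper (44).
Step 2: helper() has its own local amount = 44, which shadows both enclosing and global.
Step 3: result = 44 (local wins in LEGB)

The answer is 44.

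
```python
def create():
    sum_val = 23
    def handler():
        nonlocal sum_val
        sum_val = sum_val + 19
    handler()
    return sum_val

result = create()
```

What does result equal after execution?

Step 1: create() sets sum_val = 23.
Step 2: handler() uses nonlocal to modify sum_val in create's scope: sum_val = 23 + 19 = 42.
Step 3: create() returns the modified sum_val = 42

The answer is 42.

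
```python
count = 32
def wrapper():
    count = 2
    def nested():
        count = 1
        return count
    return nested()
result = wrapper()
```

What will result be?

Step 1: Three scopes define count: global (32), wrapper (2), nested (1).
Step 2: nested() has its own local count = 1, which shadows both enclosing and global.
Step 3: result = 1 (local wins in LEGB)

The answer is 1.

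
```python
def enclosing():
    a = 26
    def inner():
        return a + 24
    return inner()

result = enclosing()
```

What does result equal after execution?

Step 1: enclosing() defines a = 26.
Step 2: inner() reads a = 26 from enclosing scope, returns 26 + 24 = 50.
Step 3: result = 50

The answer is 50.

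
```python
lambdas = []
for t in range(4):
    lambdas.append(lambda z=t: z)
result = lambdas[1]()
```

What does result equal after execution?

Step 1: Default argument z=t captures t's value at each iteration.
Step 2: lambdas[1] captured z = 1 when t was 1.
Step 3: result = 1

The answer is 1.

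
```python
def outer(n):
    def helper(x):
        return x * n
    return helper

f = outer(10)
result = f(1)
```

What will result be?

Step 1: outer(10) creates a closure capturing n = 10.
Step 2: f(1) computes 1 * 10 = 10.
Step 3: result = 10

The answer is 10.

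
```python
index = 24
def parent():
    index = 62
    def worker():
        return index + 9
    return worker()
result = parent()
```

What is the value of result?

Step 1: parent() shadows global index with index = 62.
Step 2: worker() finds index = 62 in enclosing scope, computes 62 + 9 = 71.
Step 3: result = 71

The answer is 71.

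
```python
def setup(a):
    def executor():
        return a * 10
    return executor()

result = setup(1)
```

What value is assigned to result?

Step 1: setup(1) binds parameter a = 1.
Step 2: executor() accesses a = 1 from enclosing scope.
Step 3: result = 1 * 10 = 10

The answer is 10.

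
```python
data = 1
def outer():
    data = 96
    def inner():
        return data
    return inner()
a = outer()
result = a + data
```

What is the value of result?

Step 1: outer() has local data = 96. inner() reads from enclosing.
Step 2: outer() returns 96. Global data = 1 unchanged.
Step 3: result = 96 + 1 = 97

The answer is 97.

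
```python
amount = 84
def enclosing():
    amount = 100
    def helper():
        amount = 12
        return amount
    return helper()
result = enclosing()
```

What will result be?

Step 1: Three scopes define amount: global (84), enclosing (100), helper (12).
Step 2: helper() has its own local amount = 12, which shadows both enclosing and global.
Step 3: result = 12 (local wins in LEGB)

The answer is 12.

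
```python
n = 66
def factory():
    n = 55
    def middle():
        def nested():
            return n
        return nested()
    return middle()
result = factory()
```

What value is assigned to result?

Step 1: factory() defines n = 55. middle() and nested() have no local n.
Step 2: nested() checks local (none), enclosing middle() (none), enclosing factory() and finds n = 55.
Step 3: result = 55

The answer is 55.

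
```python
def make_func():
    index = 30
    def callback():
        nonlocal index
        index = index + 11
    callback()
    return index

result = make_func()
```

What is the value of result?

Step 1: make_func() sets index = 30.
Step 2: callback() uses nonlocal to modify index in make_func's scope: index = 30 + 11 = 41.
Step 3: make_func() returns the modified index = 41

The answer is 41.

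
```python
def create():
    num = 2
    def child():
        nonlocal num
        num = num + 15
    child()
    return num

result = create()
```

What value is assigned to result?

Step 1: create() sets num = 2.
Step 2: child() uses nonlocal to modify num in create's scope: num = 2 + 15 = 17.
Step 3: create() returns the modified num = 17

The answer is 17.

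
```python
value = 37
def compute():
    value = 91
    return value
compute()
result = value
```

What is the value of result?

Step 1: Global value = 37.
Step 2: compute() creates local value = 91 (shadow, not modification).
Step 3: After compute() returns, global value is unchanged. result = 37

The answer is 37.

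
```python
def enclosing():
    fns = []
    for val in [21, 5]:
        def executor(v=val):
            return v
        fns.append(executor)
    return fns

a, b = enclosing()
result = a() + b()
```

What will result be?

Step 1: Default argument v=val captures val at each iteration.
Step 2: a() returns 21 (captured at first iteration), b() returns 5 (captured at second).
Step 3: result = 21 + 5 = 26

The answer is 26.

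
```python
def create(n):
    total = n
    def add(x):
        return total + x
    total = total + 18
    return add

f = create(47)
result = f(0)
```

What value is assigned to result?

Step 1: create(47) sets total = 47, then total = 47 + 18 = 65.
Step 2: Closures capture by reference, so add sees total = 65.
Step 3: f(0) returns 65 + 0 = 65

The answer is 65.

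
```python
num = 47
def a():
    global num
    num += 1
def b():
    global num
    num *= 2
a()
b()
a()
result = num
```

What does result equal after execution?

Step 1: num = 47.
Step 2: a(): num = 47 + 1 = 48.
Step 3: b(): num = 48 * 2 = 96.
Step 4: a(): num = 96 + 1 = 97

The answer is 97.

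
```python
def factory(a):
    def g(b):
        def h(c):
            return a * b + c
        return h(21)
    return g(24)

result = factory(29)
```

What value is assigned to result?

Step 1: a = 29, b = 24, c = 21.
Step 2: h() computes a * b + c = 29 * 24 + 21 = 717.
Step 3: result = 717

The answer is 717.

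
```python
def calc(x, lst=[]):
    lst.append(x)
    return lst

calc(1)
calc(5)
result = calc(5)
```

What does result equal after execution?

Step 1: Mutable default argument gotcha! The list [] is created once.
Step 2: Each call appends to the SAME list: [1], [1, 5], [1, 5, 5].
Step 3: result = [1, 5, 5]

The answer is [1, 5, 5].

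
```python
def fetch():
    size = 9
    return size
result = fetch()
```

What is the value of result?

Step 1: fetch() defines size = 9 in its local scope.
Step 2: return size finds the local variable size = 9.
Step 3: result = 9

The answer is 9.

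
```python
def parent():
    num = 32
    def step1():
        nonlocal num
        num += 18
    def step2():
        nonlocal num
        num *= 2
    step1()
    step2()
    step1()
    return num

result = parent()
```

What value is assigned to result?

Step 1: num = 32.
Step 2: step1(): num = 32 + 18 = 50.
Step 3: step2(): num = 50 * 2 = 100.
Step 4: step1(): num = 100 + 18 = 118. result = 118

The answer is 118.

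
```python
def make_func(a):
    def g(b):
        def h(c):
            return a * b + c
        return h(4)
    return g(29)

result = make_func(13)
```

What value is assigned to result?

Step 1: a = 13, b = 29, c = 4.
Step 2: h() computes a * b + c = 13 * 29 + 4 = 381.
Step 3: result = 381

The answer is 381.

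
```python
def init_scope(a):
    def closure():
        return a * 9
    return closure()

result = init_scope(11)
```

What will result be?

Step 1: init_scope(11) binds parameter a = 11.
Step 2: closure() accesses a = 11 from enclosing scope.
Step 3: result = 11 * 9 = 99

The answer is 99.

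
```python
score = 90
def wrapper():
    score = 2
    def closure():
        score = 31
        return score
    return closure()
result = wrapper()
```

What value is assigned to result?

Step 1: Three scopes define score: global (90), wrapper (2), closure (31).
Step 2: closure() has its own local score = 31, which shadows both enclosing and global.
Step 3: result = 31 (local wins in LEGB)

The answer is 31.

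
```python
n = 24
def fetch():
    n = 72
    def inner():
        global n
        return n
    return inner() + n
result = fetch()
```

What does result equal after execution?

Step 1: Global n = 24. fetch() shadows with local n = 72.
Step 2: inner() uses global keyword, so inner() returns global n = 24.
Step 3: fetch() returns 24 + 72 = 96

The answer is 96.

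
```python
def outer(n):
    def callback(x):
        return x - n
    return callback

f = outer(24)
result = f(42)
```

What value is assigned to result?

Step 1: outer(24) creates a closure capturing n = 24.
Step 2: f(42) computes 42 - 24 = 18.
Step 3: result = 18

The answer is 18.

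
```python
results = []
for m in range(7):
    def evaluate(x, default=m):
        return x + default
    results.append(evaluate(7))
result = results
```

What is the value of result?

Step 1: Default argument default=m is evaluated at function definition time.
Step 2: Each iteration creates evaluate with default = current m value.
Step 3: evaluate(7) returns 7 + default. results = [7, 8, 9, 10, 11, 12, 13]

The answer is [7, 8, 9, 10, 11, 12, 13].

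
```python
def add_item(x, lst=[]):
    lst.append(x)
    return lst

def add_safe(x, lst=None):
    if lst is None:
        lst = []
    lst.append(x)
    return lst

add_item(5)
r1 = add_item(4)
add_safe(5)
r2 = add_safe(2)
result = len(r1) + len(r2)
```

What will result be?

Step 1: add_item shares mutable default: after 2 calls, lst = [5, 4], len = 2.
Step 2: add_safe creates fresh list each time: r2 = [2], len = 1.
Step 3: result = 2 + 1 = 3

The answer is 3.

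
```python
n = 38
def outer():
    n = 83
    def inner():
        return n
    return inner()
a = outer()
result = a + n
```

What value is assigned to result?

Step 1: outer() has local n = 83. inner() reads from enclosing.
Step 2: outer() returns 83. Global n = 38 unchanged.
Step 3: result = 83 + 38 = 121

The answer is 121.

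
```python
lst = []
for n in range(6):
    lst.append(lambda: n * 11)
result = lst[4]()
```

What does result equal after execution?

Step 1: All lambdas reference the same variable n (late binding).
Step 2: After the loop, n = 5. Every lambda returns n * 11.
Step 3: lst[4]() = 5 * 11 = 55

The answer is 55.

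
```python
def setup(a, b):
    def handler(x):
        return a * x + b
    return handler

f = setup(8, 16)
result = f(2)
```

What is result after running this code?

Step 1: setup(8, 16) captures a = 8, b = 16.
Step 2: f(2) computes 8 * 2 + 16 = 32.
Step 3: result = 32

The answer is 32.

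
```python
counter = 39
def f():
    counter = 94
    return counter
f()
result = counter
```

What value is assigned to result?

Step 1: Global counter = 39.
Step 2: f() creates local counter = 94 (shadow, not modification).
Step 3: After f() returns, global counter is unchanged. result = 39

The answer is 39.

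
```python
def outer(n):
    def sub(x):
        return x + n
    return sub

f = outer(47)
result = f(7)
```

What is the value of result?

Step 1: outer(47) creates a closure that captures n = 47.
Step 2: f(7) calls the closure with x = 7, returning 7 + 47 = 54.
Step 3: result = 54

The answer is 54.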